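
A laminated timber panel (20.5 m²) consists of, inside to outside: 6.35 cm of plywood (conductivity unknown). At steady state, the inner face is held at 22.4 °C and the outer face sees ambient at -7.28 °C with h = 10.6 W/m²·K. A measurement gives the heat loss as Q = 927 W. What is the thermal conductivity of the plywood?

ΣR = ΔT/Q = |22.4 − -7.28|/927 = 0.03202 K/W
Known resistances:
  R_conv,out = 1/(hA) = 1/(10.6·20.5) = 0.004602 K/W
R_plywood = ΣR − ΣR_known = 0.03202 − 0.004602 = 0.02742 K/W
L/(kA) = 0.02742 ⇒ k = 0.0635/(0.02742·20.5) = 0.113 W/m·K

k = 0.113 W/m·K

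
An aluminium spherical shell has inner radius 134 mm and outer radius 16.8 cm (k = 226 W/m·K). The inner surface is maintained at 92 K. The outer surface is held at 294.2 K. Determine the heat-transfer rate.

Q = 4πk·ΔT/(1/r₁ − 1/r₂) = 4π × 226 × 202.2 / (1/0.134 − 1/0.168) = 3.80×10^5 W

Q = 380 kW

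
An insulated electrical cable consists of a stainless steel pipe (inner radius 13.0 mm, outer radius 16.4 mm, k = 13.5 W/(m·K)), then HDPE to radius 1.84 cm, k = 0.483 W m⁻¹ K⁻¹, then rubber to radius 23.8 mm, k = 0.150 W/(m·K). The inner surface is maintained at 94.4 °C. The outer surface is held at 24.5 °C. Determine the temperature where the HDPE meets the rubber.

Resistance network (inner→outer):
  R'_stainless steel = ln(0.0164/0.0130)/(2πk) = 0.2323/(2π·13.5) = 0.002739 m·K/W
  R'_HDPE = ln(0.0184/0.0164)/(2πk) = 0.1151/(2π·0.483) = 0.03792 m·K/W
  R'_rubber = ln(0.0238/0.0184)/(2πk) = 0.2573/(2π·0.150) = 0.2730 m·K/W
ΣR = 0.002739 + 0.03792 + 0.2730 = 0.3137 m·K/W
Q' = ΔT/ΣR = (94.4 °C − 24.5 °C)/0.3137 = 222.8 W/m
From the inner boundary to the HDPE/rubber interface, ΣR_partial = 0.04066 m·K/W.
T_interface = T_in − Q'·ΣR_partial = 94.4 °C − (222.8)(0.04066) = 85.3 °C

T = 85.3 °C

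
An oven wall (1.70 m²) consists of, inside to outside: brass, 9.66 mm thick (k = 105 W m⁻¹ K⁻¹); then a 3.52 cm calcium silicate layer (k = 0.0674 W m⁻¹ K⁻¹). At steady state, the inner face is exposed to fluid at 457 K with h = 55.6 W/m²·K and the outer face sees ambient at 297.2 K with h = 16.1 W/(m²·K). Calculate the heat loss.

Q = 451 W

Resistance network (inner→outer):
  R_conv,in = 1/(hA) = 1/(55.6·1.70) = 0.01058 K/W
  R_brass = L/(kA) = 0.00966/(105·1.70) = 5.412×10^-5 K/W
  R_calcium silicate = L/(kA) = 0.0352/(0.0674·1.70) = 0.3072 K/W
  R_conv,out = 1/(hA) = 1/(16.1·1.70) = 0.03654 K/W
ΣR = 0.01058 + 5.412×10^-5 + 0.3072 + 0.03654 = 0.3544 K/W
Q = ΔT/ΣR = (457 K − 297.2 K)/0.3544 = 451 W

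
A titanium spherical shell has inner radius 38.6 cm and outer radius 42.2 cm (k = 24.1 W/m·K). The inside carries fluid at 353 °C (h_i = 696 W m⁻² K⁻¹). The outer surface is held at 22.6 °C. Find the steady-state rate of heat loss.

Treat each layer as a resistance in series:
  R_conv,in = 1/(4πr²h) = 1/(4π·0.386²·696) = 7.674×10^-4 K/W
  R_titanium = (1/0.386 − 1/0.422)/(4πk) = 0.2210/(4π·24.1) = 7.298×10^-4 K/W
ΣR = 7.674×10^-4 + 7.298×10^-4 = 0.001497 K/W
Q = ΔT/ΣR = (353 °C − 22.6 °C)/0.001497 = 2.21×10^5 W

Q = 221 kW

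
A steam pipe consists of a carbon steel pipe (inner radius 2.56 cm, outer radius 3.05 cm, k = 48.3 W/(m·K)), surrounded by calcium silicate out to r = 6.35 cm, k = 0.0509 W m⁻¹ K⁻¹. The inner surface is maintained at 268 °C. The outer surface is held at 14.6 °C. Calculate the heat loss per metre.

Treat each layer as a resistance in series:
  R'_carbon steel = ln(0.0305/0.0256)/(2πk) = 0.1751/(2π·48.3) = 5.771×10^-4 m·K/W
  R'_calcium silicate = ln(0.0635/0.0305)/(2πk) = 0.7333/(2π·0.0509) = 2.293 m·K/W
ΣR = 5.771×10^-4 + 2.293 = 2.294 m·K/W
Q' = ΔT/ΣR = (268 °C − 14.6 °C)/2.294 = 110 W/m

Q' = 110 W/m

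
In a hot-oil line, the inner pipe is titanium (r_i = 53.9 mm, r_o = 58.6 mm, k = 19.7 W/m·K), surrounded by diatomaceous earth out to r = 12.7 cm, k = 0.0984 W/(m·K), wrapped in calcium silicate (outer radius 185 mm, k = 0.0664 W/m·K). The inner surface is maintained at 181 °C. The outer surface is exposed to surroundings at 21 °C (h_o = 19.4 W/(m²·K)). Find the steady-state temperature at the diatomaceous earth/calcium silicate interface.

T = 89.9 °C

Series thermal resistances, inner to outer:
  R'_titanium = ln(0.0586/0.0539)/(2πk) = 0.08360/(2π·19.7) = 6.754×10^-4 m·K/W
  R'_diatomaceous earth = ln(0.127/0.0586)/(2πk) = 0.7735/(2π·0.0984) = 1.251 m·K/W
  R'_calcium silicate = ln(0.185/0.127)/(2πk) = 0.3762/(2π·0.0664) = 0.9016 m·K/W
  R'_conv,out = 1/(2πr h) = 1/(2π·0.185·19.4) = 0.04435 m·K/W
ΣR = 6.754×10^-4 + 1.251 + 0.9016 + 0.04435 = 2.198 m·K/W
Q' = ΔT/ΣR = (181 °C − 21 °C)/2.198 = 72.79 W/m
From the inner boundary to the diatomaceous earth/calcium silicate interface, ΣR_partial = 1.252 m·K/W.
T_interface = T_in − Q'·ΣR_partial = 181 °C − (72.79)(1.252) = 89.9 °C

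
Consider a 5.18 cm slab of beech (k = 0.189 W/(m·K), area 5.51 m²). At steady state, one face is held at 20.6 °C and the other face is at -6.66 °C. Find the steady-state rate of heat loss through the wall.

Q = kA·ΔT/L = 0.189 × 5.51 × |20.6 °C − -6.66 °C| / 0.0518 = 548 W

Q = 548 W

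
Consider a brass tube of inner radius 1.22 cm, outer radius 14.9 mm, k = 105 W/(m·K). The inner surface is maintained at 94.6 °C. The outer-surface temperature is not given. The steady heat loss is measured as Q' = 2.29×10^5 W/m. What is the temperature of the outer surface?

Series resistances:
  R'_brass = ln(0.0149/0.0122)/(2πk) = 0.1999/(2π·105) = 3.030×10^-4 m·K/W
ΣR = 3.030×10^-4 m·K/W
ΔT = Q'·ΣR = 2.29×10^5 × 3.030×10^-4 = 69.39 K
Heat flows outward, so T_out = T_in − ΔT = 94.6 − 69.39 = 25.2 °C

T_out = 25.2 °C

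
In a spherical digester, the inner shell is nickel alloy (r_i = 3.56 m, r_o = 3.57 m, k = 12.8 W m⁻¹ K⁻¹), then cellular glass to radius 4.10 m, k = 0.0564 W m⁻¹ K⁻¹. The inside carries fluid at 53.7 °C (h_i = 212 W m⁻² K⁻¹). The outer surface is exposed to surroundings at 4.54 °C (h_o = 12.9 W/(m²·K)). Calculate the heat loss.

Q = 955 W

Resistance network (inner→outer):
  R_conv,in = 1/(4πr²h) = 1/(4π·3.56²·212) = 2.962×10^-5 K/W
  R_nickel alloy = (1/3.56 − 1/3.57)/(4πk) = 7.868×10^-4/(4π·12.8) = 4.892×10^-6 K/W
  R_cellular glass = (1/3.57 − 1/4.10)/(4πk) = 0.03621/(4π·0.0564) = 0.05109 K/W
  R_conv,out = 1/(4πr²h) = 1/(4π·4.10²·12.9) = 3.670×10^-4 K/W
ΣR = 2.962×10^-5 + 4.892×10^-6 + 0.05109 + 3.670×10^-4 = 0.05149 K/W
Q = ΔT/ΣR = (53.7 °C − 4.54 °C)/0.05149 = 955 W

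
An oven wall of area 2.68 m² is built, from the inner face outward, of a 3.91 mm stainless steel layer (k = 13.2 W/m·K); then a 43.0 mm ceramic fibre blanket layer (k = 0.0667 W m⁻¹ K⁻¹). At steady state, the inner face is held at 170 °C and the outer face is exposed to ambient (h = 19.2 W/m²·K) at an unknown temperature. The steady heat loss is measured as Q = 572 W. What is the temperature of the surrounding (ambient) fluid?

T_out = 21.2 °C

Sum the resistances:
  R_stainless steel = L/(kA) = 0.00391/(13.2·2.68) = 1.105×10^-4 K/W
  R_ceramic fibre blanket = L/(kA) = 0.0430/(0.0667·2.68) = 0.2406 K/W
  R_conv,out = 1/(hA) = 1/(19.2·2.68) = 0.01943 K/W
ΣR = 0.2601 K/W
ΔT = Q·ΣR = 572 × 0.2601 = 148.8 K
Heat flows outward, so T_out = T_in − ΔT = 170 − 148.8 = 21.2 °C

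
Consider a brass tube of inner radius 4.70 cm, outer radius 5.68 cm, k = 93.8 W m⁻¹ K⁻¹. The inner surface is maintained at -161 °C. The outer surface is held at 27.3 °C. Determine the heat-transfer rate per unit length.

Q' = 586 kW/m

Q' = 2πk·ΔT/ln(r₂/r₁) = 2π × 93.8 × 188.3 / ln(0.0568/0.0470) = 5.86×10^5 W/m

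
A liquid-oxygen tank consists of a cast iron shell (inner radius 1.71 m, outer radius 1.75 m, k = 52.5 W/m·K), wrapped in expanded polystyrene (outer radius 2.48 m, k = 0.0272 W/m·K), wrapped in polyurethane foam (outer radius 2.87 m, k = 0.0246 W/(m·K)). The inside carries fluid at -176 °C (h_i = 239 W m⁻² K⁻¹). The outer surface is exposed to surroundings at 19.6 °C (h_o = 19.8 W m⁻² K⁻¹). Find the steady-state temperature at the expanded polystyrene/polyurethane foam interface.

Treat each layer as a resistance in series:
  R_conv,in = 1/(4πr²h) = 1/(4π·1.71²·239) = 1.139×10^-4 K/W
  R_cast iron = (1/1.71 − 1/1.75)/(4πk) = 0.01337/(4π·52.5) = 2.026×10^-5 K/W
  R_expanded polystyrene = (1/1.75 − 1/2.48)/(4πk) = 0.1682/(4π·0.0272) = 0.4921 K/W
  R_polyurethane foam = (1/2.48 − 1/2.87)/(4πk) = 0.05479/(4π·0.0246) = 0.1772 K/W
  R_conv,out = 1/(4πr²h) = 1/(4π·2.87²·19.8) = 4.879×10^-4 K/W
ΣR = 1.139×10^-4 + 2.026×10^-5 + 0.4921 + 0.1772 + 4.879×10^-4 = 0.6699 K/W
Q = ΔT/ΣR = (-176 °C − 19.6 °C)/0.6699 = -292.0 W
From the inner boundary to the expanded polystyrene/polyurethane foam interface, ΣR_partial = 0.4922 K/W.
T_interface = T_in − Q·ΣR_partial = -176 °C − (-292.0)(0.4922) = -32.3 °C

T = -32.3 °C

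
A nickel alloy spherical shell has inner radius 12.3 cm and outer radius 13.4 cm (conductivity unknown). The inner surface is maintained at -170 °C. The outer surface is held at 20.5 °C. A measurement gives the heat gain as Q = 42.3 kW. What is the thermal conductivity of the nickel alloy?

ΣR = ΔT/Q = |-170 − 20.5|/42300 = 0.004504 K/W
(1/r₁−1/r₂)/(4πk) = 0.004504 ⇒ k = 0.6674/(4π·0.004504) = 11.8 W/m·K

k = 11.8 W/m·K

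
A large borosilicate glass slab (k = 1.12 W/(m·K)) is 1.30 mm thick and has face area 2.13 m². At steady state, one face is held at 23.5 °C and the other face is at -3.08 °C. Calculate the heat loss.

Q = 48.8 kW

Q = kA·ΔT/L = 1.12 × 2.13 × |23.5 °C − -3.08 °C| / 0.00130 = 48800 W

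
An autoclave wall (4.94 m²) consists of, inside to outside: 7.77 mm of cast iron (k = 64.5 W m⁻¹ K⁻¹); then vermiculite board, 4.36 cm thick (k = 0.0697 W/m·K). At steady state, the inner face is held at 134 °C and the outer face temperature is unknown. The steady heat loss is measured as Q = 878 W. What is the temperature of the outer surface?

T_out = 22.8 °C

Sum the resistances:
  R_cast iron = L/(kA) = 0.00777/(64.5·4.94) = 2.439×10^-5 K/W
  R_vermiculite board = L/(kA) = 0.0436/(0.0697·4.94) = 0.1266 K/W
ΣR = 0.1267 K/W
ΔT = Q·ΣR = 878 × 0.1267 = 111.2 K
Heat flows outward, so T_out = T_in − ΔT = 134 − 111.2 = 22.8 °C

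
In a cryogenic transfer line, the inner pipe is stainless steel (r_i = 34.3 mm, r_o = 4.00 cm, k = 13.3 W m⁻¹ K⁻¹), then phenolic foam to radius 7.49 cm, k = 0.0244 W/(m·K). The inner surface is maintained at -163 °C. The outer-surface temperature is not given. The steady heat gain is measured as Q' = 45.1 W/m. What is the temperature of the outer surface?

T_out = 21.6 °C

Series resistances:
  R'_stainless steel = ln(0.0400/0.0343)/(2πk) = 0.1537/(2π·13.3) = 0.001840 m·K/W
  R'_phenolic foam = ln(0.0749/0.0400)/(2πk) = 0.6273/(2π·0.0244) = 4.092 m·K/W
ΣR = 4.093 m·K/W
ΔT = Q'·ΣR = 45.1 × 4.093 = 184.6 K
Heat flows inward, so T_out = T_in + ΔT = -163 + 184.6 = 21.6 °C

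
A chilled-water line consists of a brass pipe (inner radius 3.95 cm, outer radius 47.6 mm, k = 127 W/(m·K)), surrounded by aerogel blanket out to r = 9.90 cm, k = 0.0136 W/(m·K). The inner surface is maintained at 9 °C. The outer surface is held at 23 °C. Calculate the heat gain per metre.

Q' = 1.63 W/m

Resistance network (inner→outer):
  R'_brass = ln(0.0476/0.0395)/(2πk) = 0.1865/(2π·127) = 2.338×10^-4 m·K/W
  R'_aerogel blanket = ln(0.0990/0.0476)/(2πk) = 0.7323/(2π·0.0136) = 8.570 m·K/W
ΣR = 2.338×10^-4 + 8.570 = 8.570 m·K/W
Q' = ΔT/ΣR = (9 °C − 23 °C)/8.570 = -1.63 W/m
(Negative Q' ⇒ heat flows inward; heat gain = 1.63 W/m.)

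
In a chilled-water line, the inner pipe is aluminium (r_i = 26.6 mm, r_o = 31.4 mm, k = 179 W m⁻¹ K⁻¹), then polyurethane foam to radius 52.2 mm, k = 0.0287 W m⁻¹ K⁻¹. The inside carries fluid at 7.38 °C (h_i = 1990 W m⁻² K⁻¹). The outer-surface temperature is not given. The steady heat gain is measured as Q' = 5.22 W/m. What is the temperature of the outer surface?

T_out = 22.1 °C

Series resistances:
  R'_conv,in = 1/(2πr h) = 1/(2π·0.0266·1990) = 0.003007 m·K/W
  R'_aluminium = ln(0.0314/0.0266)/(2πk) = 0.1659/(2π·179) = 1.475×10^-4 m·K/W
  R'_polyurethane foam = ln(0.0522/0.0314)/(2πk) = 0.5083/(2π·0.0287) = 2.819 m·K/W
ΣR = 2.822 m·K/W
ΔT = Q'·ΣR = 5.22 × 2.822 = 14.73 K
Heat flows inward, so T_out = T_in + ΔT = 7.38 + 14.73 = 22.1 °C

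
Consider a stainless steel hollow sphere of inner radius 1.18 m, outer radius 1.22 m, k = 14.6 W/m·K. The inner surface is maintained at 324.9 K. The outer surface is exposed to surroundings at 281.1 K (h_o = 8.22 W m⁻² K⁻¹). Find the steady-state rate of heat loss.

Q = 6580 W

Treat each layer as a resistance in series:
  R_stainless steel = (1/1.18 − 1/1.22)/(4πk) = 0.02779/(4π·14.6) = 1.514×10^-4 K/W
  R_conv,out = 1/(4πr²h) = 1/(4π·1.22²·8.22) = 0.006504 K/W
ΣR = 1.514×10^-4 + 0.006504 = 0.006655 K/W
Q = ΔT/ΣR = (324.9 K − 281.1 K)/0.006655 = 6580 W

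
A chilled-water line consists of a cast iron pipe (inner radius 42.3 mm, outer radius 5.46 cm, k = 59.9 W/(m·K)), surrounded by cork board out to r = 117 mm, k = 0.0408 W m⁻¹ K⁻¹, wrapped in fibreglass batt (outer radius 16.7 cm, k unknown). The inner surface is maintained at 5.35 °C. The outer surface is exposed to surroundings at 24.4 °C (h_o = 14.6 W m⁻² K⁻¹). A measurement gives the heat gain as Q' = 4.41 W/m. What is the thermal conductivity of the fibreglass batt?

ΣR = ΔT/Q' = |5.35 − 24.4|/4.41 = 4.320 m·K/W
Known resistances:
  R'_cast iron = ln(0.0546/0.0423)/(2πk) = 0.2552/(2π·59.9) = 6.782×10^-4 m·K/W
  R'_cork board = ln(0.117/0.0546)/(2πk) = 0.7621/(2π·0.0408) = 2.973 m·K/W
  R'_conv,out = 1/(2πr h) = 1/(2π·0.167·14.6) = 0.06528 m·K/W
R_fibreglass batt = ΣR − ΣR_known = 4.320 − 3.039 = 1.281 m·K/W
ln(r₂/r₁)/(2πk) = 1.281 ⇒ k = 0.3558/(2π·1.281) = 0.0442 W/m·K

k = 0.0442 W/m·K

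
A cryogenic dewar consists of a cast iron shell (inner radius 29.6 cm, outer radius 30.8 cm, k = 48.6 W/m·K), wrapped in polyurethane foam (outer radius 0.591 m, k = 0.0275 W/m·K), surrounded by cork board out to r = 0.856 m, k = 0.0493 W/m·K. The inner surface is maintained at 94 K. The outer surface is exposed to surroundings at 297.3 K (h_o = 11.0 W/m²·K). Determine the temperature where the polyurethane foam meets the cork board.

T = 264.8 K

Resistance network (inner→outer):
  R_cast iron = (1/0.296 − 1/0.308)/(4πk) = 0.1316/(4π·48.6) = 2.155×10^-4 K/W
  R_polyurethane foam = (1/0.308 − 1/0.591)/(4πk) = 1.555/(4π·0.0275) = 4.499 K/W
  R_cork board = (1/0.591 − 1/0.856)/(4πk) = 0.5238/(4π·0.0493) = 0.8455 K/W
  R_conv,out = 1/(4πr²h) = 1/(4π·0.856²·11.0) = 0.009873 K/W
ΣR = 2.155×10^-4 + 4.499 + 0.8455 + 0.009873 = 5.355 K/W
Q = ΔT/ΣR = (94 K − 297.3 K)/5.355 = -37.96 W
From the inner boundary to the polyurethane foam/cork board interface, ΣR_partial = 4.499 K/W.
T_interface = T_in − Q·ΣR_partial = 94 K − (-37.96)(4.499) = 264.8 K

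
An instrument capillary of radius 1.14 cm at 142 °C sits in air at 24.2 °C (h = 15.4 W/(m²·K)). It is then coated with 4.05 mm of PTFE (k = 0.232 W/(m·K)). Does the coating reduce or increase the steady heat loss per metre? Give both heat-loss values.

increases: 130 → 134 W/m

Critical radius for a cylinder: r_cr = k/h = 0.0151 m = 1.51 cm.
Outer radius after coating: r₂ = 0.0114 + 0.00405 = 0.01545 m.
r₁ < r_cr < r₂: heat loss rises to a maximum at r_cr then falls. Whether the coating helps depends on whether Q(r₂) has dropped back below Q(r₁).
Bare: R = 1/(2πr₁h) = 0.9066 m·K/W; Q = 117.8/0.9066 = 130 W/m.
Coated: R = R_cond + R_conv = 0.8775 m·K/W; Q = 117.8/0.8775 = 134 W/m.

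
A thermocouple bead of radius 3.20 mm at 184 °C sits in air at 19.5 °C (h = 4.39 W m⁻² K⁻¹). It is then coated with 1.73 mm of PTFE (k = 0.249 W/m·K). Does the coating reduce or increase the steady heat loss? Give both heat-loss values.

increases: 0.0929 → 0.211 W

Critical radius for a sphere: r_cr = 2k/h = 0.113 m = 11.3 cm.
Outer radius after coating: r₂ = 0.00320 + 0.00173 = 0.00493 m.
Since r₁ < r_cr and r₂ ≤ r_cr, the coating moves toward the maximum at r_cr — heat loss rises.
Bare: R = 1/(4πr₁²h) = 1770 K/W; Q = 164.5/1770 = 0.0929 W.
Coated: R = R_cond + R_conv = 780.9 K/W; Q = 164.5/780.9 = 0.211 W.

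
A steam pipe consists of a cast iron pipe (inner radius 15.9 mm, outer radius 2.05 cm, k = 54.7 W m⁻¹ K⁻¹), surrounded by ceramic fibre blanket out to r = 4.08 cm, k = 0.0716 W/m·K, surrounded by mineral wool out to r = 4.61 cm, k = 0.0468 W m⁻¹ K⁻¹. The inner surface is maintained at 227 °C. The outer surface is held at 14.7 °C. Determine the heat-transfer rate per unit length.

Q' = 109 W/m

Resistance network (inner→outer):
  R'_cast iron = ln(0.0205/0.0159)/(2πk) = 0.2541/(2π·54.7) = 7.393×10^-4 m·K/W
  R'_ceramic fibre blanket = ln(0.0408/0.0205)/(2πk) = 0.6883/(2π·0.0716) = 1.530 m·K/W
  R'_mineral wool = ln(0.0461/0.0408)/(2πk) = 0.1221/(2π·0.0468) = 0.4153 m·K/W
ΣR = 7.393×10^-4 + 1.530 + 0.4153 = 1.946 m·K/W
Q' = ΔT/ΣR = (227 °C − 14.7 °C)/1.946 = 109 W/m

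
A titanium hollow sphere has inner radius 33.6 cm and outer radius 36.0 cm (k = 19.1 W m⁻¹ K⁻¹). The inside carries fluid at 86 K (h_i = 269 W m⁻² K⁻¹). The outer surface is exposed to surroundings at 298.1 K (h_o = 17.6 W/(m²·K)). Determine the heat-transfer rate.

Q = 5.53 kW

Resistance network (inner→outer):
  R_conv,in = 1/(4πr²h) = 1/(4π·0.336²·269) = 0.002620 K/W
  R_titanium = (1/0.336 − 1/0.360)/(4πk) = 0.1984/(4π·19.1) = 8.267×10^-4 K/W
  R_conv,out = 1/(4πr²h) = 1/(4π·0.360²·17.6) = 0.03489 K/W
ΣR = 0.002620 + 8.267×10^-4 + 0.03489 = 0.03834 K/W
Q = ΔT/ΣR = (86 K − 298.1 K)/0.03834 = -5530 W
(Negative Q ⇒ heat flows inward; heat gain = 5530 W.)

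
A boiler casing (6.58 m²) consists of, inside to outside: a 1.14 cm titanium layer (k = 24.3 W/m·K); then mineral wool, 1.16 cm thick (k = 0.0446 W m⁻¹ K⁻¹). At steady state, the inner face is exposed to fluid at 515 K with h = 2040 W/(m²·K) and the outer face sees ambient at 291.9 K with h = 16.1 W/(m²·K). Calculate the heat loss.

Treat each layer as a resistance in series:
  R_conv,in = 1/(hA) = 1/(2040·6.58) = 7.450×10^-5 K/W
  R_titanium = L/(kA) = 0.0114/(24.3·6.58) = 7.130×10^-5 K/W
  R_mineral wool = L/(kA) = 0.0116/(0.0446·6.58) = 0.03953 K/W
  R_conv,out = 1/(hA) = 1/(16.1·6.58) = 0.009439 K/W
ΣR = 7.450×10^-5 + 7.130×10^-5 + 0.03953 + 0.009439 = 0.04911 K/W
Q = ΔT/ΣR = (515 K − 291.9 K)/0.04911 = 4540 W

Q = 4.54 kW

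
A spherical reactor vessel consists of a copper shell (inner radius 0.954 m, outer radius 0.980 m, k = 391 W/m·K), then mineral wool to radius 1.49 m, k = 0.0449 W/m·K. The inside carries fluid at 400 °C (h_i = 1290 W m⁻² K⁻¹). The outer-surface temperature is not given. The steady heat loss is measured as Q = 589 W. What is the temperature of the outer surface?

Sum the resistances:
  R_conv,in = 1/(4πr²h) = 1/(4π·0.954²·1290) = 6.778×10^-5 K/W
  R_copper = (1/0.954 − 1/0.980)/(4πk) = 0.02781/(4π·391) = 5.660×10^-6 K/W
  R_mineral wool = (1/0.980 − 1/1.49)/(4πk) = 0.3493/(4π·0.0449) = 0.6190 K/W
ΣR = 0.6191 K/W
ΔT = Q·ΣR = 589 × 0.6191 = 364.6 K
Heat flows outward, so T_out = T_in − ΔT = 400 − 364.6 = 35.4 °C

T_out = 35.4 °C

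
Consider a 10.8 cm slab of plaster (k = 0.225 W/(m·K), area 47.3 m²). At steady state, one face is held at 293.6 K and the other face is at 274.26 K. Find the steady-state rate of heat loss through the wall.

Q = 1910 W

Q = kA·ΔT/L = 0.225 × 47.3 × |293.6 K − 274.26 K| / 0.108 = 1910 W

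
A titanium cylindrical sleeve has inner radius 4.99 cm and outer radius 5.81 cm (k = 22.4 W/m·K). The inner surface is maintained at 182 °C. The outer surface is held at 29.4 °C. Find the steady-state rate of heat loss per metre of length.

Q' = 1.41×10^5 W/m

Q' = 2πk·ΔT/ln(r₂/r₁) = 2π × 22.4 × 152.6 / ln(0.0581/0.0499) = 1.41×10^5 W/m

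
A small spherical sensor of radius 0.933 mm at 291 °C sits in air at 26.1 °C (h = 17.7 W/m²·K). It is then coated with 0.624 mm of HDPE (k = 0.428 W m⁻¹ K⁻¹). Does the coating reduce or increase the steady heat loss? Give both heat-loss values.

Critical radius for a sphere: r_cr = 2k/h = 0.0484 m = 4.84 cm.
Outer radius after coating: r₂ = 9.33×10^-4 + 6.24×10^-4 = 0.001557 m.
Since r₁ < r_cr and r₂ ≤ r_cr, the coating moves toward the maximum at r_cr — heat loss rises.
Bare: R = 1/(4πr₁²h) = 5165 K/W; Q = 264.9/5165 = 0.0513 W.
Coated: R = R_cond + R_conv = 1934 K/W; Q = 264.9/1934 = 0.137 W.

increases: 0.0513 → 0.137 W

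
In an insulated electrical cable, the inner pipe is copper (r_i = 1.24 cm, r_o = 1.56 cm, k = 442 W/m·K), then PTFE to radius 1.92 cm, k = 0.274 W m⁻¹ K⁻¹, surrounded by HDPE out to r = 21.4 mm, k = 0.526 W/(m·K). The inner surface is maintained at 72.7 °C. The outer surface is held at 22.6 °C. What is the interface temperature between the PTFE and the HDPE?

Treat each layer as a resistance in series:
  R'_copper = ln(0.0156/0.0124)/(2πk) = 0.2296/(2π·442) = 8.266×10^-5 m·K/W
  R'_PTFE = ln(0.0192/0.0156)/(2πk) = 0.2076/(2π·0.274) = 0.1206 m·K/W
  R'_HDPE = ln(0.0214/0.0192)/(2πk) = 0.1085/(2π·0.526) = 0.03282 m·K/W
ΣR = 8.266×10^-5 + 0.1206 + 0.03282 = 0.1535 m·K/W
Q' = ΔT/ΣR = (72.7 °C − 22.6 °C)/0.1535 = 326.4 W/m
From the inner boundary to the PTFE/HDPE interface, ΣR_partial = 0.1207 m·K/W.
T_interface = T_in − Q'·ΣR_partial = 72.7 °C − (326.4)(0.1207) = 33.3 °C

T = 33.3 °C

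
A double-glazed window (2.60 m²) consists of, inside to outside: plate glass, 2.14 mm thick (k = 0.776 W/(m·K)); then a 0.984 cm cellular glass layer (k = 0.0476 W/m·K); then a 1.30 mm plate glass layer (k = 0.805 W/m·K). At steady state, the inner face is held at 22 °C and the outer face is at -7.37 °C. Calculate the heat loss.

Q = 362 W

Series thermal resistances, inner to outer:
  R_plate glass = L/(kA) = 0.00214/(0.776·2.60) = 0.001061 K/W
  R_cellular glass = L/(kA) = 0.00984/(0.0476·2.60) = 0.07951 K/W
  R_plate glass = L/(kA) = 0.00130/(0.805·2.60) = 6.211×10^-4 K/W
ΣR = 0.001061 + 0.07951 + 6.211×10^-4 = 0.08119 K/W
Q = ΔT/ΣR = (22 °C − -7.37 °C)/0.08119 = 362 W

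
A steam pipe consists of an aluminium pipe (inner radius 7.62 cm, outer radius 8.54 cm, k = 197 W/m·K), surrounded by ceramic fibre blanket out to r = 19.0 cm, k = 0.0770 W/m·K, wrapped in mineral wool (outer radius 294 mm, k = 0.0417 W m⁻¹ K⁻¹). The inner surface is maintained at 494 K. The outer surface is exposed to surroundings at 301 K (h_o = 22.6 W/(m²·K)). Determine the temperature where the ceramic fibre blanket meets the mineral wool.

Treat each layer as a resistance in series:
  R'_aluminium = ln(0.0854/0.0762)/(2πk) = 0.1140/(2π·197) = 9.209×10^-5 m·K/W
  R'_ceramic fibre blanket = ln(0.190/0.0854)/(2πk) = 0.7997/(2π·0.0770) = 1.653 m·K/W
  R'_mineral wool = ln(0.294/0.190)/(2πk) = 0.4366/(2π·0.0417) = 1.666 m·K/W
  R'_conv,out = 1/(2πr h) = 1/(2π·0.294·22.6) = 0.02395 m·K/W
ΣR = 9.209×10^-5 + 1.653 + 1.666 + 0.02395 = 3.343 m·K/W
Q' = ΔT/ΣR = (494 K − 301 K)/3.343 = 57.73 W/m
From the inner boundary to the ceramic fibre blanket/mineral wool interface, ΣR_partial = 1.653 m·K/W.
T_interface = T_in − Q'·ΣR_partial = 494 K − (57.73)(1.653) = 399 K

T = 399 K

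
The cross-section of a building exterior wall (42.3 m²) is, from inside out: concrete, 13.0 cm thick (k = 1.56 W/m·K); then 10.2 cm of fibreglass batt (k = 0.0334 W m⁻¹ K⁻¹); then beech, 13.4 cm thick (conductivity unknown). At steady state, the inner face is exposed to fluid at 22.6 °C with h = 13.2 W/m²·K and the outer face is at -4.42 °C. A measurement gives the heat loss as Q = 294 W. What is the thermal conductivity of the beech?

k = 0.199 W/m·K

ΣR = ΔT/Q = |22.6 − -4.42|/294 = 0.09190 K/W
Known resistances:
  R_conv,in = 1/(hA) = 1/(13.2·42.3) = 0.001791 K/W
  R_concrete = L/(kA) = 0.130/(1.56·42.3) = 0.001970 K/W
  R_fibreglass batt = L/(kA) = 0.102/(0.0334·42.3) = 0.07220 K/W
R_beech = ΣR − ΣR_known = 0.09190 − 0.07596 = 0.01594 K/W
L/(kA) = 0.01594 ⇒ k = 0.134/(0.01594·42.3) = 0.199 W/m·K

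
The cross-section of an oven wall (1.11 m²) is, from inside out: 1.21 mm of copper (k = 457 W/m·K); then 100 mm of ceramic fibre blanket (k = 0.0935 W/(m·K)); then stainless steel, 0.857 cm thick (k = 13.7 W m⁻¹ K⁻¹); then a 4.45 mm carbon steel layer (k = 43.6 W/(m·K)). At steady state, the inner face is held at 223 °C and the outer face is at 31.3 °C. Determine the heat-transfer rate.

Treat each layer as a resistance in series:
  R_copper = L/(kA) = 0.00121/(457·1.11) = 2.385×10^-6 K/W
  R_ceramic fibre blanket = L/(kA) = 0.100/(0.0935·1.11) = 0.9635 K/W
  R_stainless steel = L/(kA) = 0.00857/(13.7·1.11) = 5.636×10^-4 K/W
  R_carbon steel = L/(kA) = 0.00445/(43.6·1.11) = 9.195×10^-5 K/W
ΣR = 2.385×10^-6 + 0.9635 + 5.636×10^-4 + 9.195×10^-5 = 0.9642 K/W
Q = ΔT/ΣR = (223 °C − 31.3 °C)/0.9642 = 199 W

Q = 199 W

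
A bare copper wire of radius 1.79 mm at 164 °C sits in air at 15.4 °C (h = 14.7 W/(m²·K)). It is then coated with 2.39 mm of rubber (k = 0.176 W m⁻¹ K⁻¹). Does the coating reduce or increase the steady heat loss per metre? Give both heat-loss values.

increases: 24.6 → 44.3 W/m

Critical radius for a cylinder: r_cr = k/h = 0.0120 m = 1.20 cm.
Outer radius after coating: r₂ = 0.00179 + 0.00239 = 0.00418 m.
Since r₁ < r_cr and r₂ ≤ r_cr, the coating moves toward the maximum at r_cr — heat loss rises.
Bare: R = 1/(2πr₁h) = 6.049 m·K/W; Q = 148.6/6.049 = 24.6 W/m.
Coated: R = R_cond + R_conv = 3.357 m·K/W; Q = 148.6/3.357 = 44.3 W/m.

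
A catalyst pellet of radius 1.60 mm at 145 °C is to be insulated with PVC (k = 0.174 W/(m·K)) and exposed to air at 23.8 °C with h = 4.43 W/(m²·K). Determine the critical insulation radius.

For a sphere, r_cr = 2k_ins/h = 2·0.174/4.43 = 0.0786 m = 7.86 cm

r_cr = 7.86 cm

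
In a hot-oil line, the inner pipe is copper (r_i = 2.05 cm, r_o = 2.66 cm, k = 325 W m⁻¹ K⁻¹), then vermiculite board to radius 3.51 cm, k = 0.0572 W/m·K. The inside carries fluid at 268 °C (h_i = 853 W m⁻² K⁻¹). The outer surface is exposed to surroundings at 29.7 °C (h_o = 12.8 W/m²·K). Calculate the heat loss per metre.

Treat each layer as a resistance in series:
  R'_conv,in = 1/(2πr h) = 1/(2π·0.0205·853) = 0.009102 m·K/W
  R'_copper = ln(0.0266/0.0205)/(2πk) = 0.2605/(2π·325) = 1.276×10^-4 m·K/W
  R'_vermiculite board = ln(0.0351/0.0266)/(2πk) = 0.2773/(2π·0.0572) = 0.7715 m·K/W
  R'_conv,out = 1/(2πr h) = 1/(2π·0.0351·12.8) = 0.3542 m·K/W
ΣR = 0.009102 + 1.276×10^-4 + 0.7715 + 0.3542 = 1.135 m·K/W
Q' = ΔT/ΣR = (268 °C − 29.7 °C)/1.135 = 210 W/m

Q' = 210 W/m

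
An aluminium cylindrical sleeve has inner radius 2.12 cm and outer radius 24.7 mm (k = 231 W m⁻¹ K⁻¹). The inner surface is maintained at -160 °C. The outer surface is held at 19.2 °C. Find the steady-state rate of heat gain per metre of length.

Q' = 2πk·ΔT/ln(r₂/r₁) = 2π × 231 × 179.2 / ln(0.0247/0.0212) = 1.70×10^6 W/m

Q' = 1.70×10^6 W/m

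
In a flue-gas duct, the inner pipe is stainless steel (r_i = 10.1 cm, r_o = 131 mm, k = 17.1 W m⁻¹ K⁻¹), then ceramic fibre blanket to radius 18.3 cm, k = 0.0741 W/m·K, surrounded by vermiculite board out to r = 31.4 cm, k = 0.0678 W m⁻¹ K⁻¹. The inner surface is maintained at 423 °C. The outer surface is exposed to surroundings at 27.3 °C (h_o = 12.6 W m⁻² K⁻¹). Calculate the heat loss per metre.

Treat each layer as a resistance in series:
  R'_stainless steel = ln(0.131/0.101)/(2πk) = 0.2601/(2π·17.1) = 0.002421 m·K/W
  R'_ceramic fibre blanket = ln(0.183/0.131)/(2πk) = 0.3343/(2π·0.0741) = 0.7180 m·K/W
  R'_vermiculite board = ln(0.314/0.183)/(2πk) = 0.5399/(2π·0.0678) = 1.267 m·K/W
  R'_conv,out = 1/(2πr h) = 1/(2π·0.314·12.6) = 0.04023 m·K/W
ΣR = 0.002421 + 0.7180 + 1.267 + 0.04023 = 2.028 m·K/W
Q' = ΔT/ΣR = (423 °C − 27.3 °C)/2.028 = 195 W/m

Q' = 195 W/m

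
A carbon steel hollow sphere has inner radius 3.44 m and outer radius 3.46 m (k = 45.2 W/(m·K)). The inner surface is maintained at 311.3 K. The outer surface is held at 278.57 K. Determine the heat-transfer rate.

Q = 4πk·ΔT/(1/r₁ − 1/r₂) = 4π × 45.2 × 32.73 / (1/3.44 − 1/3.46) = 1.11×10^7 W

Q = 1.11×10^7 W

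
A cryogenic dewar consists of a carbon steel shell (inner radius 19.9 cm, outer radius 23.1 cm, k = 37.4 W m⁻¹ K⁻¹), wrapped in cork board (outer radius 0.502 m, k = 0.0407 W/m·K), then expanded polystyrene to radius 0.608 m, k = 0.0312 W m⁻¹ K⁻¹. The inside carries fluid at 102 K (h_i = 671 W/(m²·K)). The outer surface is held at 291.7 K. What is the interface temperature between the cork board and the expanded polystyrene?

T = 260.9 K

Resistance network (inner→outer):
  R_conv,in = 1/(4πr²h) = 1/(4π·0.199²·671) = 0.002995 K/W
  R_carbon steel = (1/0.199 − 1/0.231)/(4πk) = 0.6961/(4π·37.4) = 0.001481 K/W
  R_cork board = (1/0.231 − 1/0.502)/(4πk) = 2.337/(4π·0.0407) = 4.569 K/W
  R_expanded polystyrene = (1/0.502 − 1/0.608)/(4πk) = 0.3473/(4π·0.0312) = 0.8858 K/W
ΣR = 0.002995 + 0.001481 + 4.569 + 0.8858 = 5.459 K/W
Q = ΔT/ΣR = (102 K − 291.7 K)/5.459 = -34.75 W
From the inner boundary to the cork board/expanded polystyrene interface, ΣR_partial = 4.573 K/W.
T_interface = T_in − Q·ΣR_partial = 102 K − (-34.75)(4.573) = 260.9 K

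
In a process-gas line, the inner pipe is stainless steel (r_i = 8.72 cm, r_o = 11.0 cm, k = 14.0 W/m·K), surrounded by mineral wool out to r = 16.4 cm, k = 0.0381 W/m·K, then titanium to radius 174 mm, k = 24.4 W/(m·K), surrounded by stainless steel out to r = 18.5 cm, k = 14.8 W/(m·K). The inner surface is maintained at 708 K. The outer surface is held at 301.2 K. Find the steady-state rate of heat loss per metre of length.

Series thermal resistances, inner to outer:
  R'_stainless steel = ln(0.110/0.0872)/(2πk) = 0.2323/(2π·14.0) = 0.002641 m·K/W
  R'_mineral wool = ln(0.164/0.110)/(2πk) = 0.3994/(2π·0.0381) = 1.668 m·K/W
  R'_titanium = ln(0.174/0.164)/(2πk) = 0.05919/(2π·24.4) = 3.861×10^-4 m·K/W
  R'_stainless steel = ln(0.185/0.174)/(2πk) = 0.06130/(2π·14.8) = 6.592×10^-4 m·K/W
ΣR = 0.002641 + 1.668 + 3.861×10^-4 + 6.592×10^-4 = 1.672 m·K/W
Q' = ΔT/ΣR = (708 K − 301.2 K)/1.672 = 243 W/m

Q' = 243 W/m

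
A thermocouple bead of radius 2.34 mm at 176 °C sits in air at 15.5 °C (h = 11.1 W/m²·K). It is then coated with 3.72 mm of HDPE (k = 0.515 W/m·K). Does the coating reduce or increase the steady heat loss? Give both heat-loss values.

increases: 0.123 → 0.681 W

Critical radius for a sphere: r_cr = 2k/h = 0.0928 m = 9.28 cm.
Outer radius after coating: r₂ = 0.00234 + 0.00372 = 0.00606 m.
Since r₁ < r_cr and r₂ ≤ r_cr, the coating moves toward the maximum at r_cr — heat loss rises.
Bare: R = 1/(4πr₁²h) = 1309 K/W; Q = 160.5/1309 = 0.123 W.
Coated: R = R_cond + R_conv = 235.8 K/W; Q = 160.5/235.8 = 0.681 W.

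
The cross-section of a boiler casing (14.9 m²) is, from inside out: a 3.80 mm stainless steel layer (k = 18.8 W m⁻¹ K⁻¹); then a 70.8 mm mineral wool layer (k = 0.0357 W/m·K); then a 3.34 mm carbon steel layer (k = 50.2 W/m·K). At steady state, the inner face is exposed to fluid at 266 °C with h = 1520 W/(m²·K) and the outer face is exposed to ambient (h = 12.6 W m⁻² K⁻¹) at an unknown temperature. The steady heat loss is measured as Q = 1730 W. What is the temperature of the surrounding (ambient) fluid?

T_out = 26.4 °C

Sum the resistances:
  R_conv,in = 1/(hA) = 1/(1520·14.9) = 4.415×10^-5 K/W
  R_stainless steel = L/(kA) = 0.00380/(18.8·14.9) = 1.357×10^-5 K/W
  R_mineral wool = L/(kA) = 0.0708/(0.0357·14.9) = 0.1331 K/W
  R_carbon steel = L/(kA) = 0.00334/(50.2·14.9) = 4.465×10^-6 K/W
  R_conv,out = 1/(hA) = 1/(12.6·14.9) = 0.005327 K/W
ΣR = 0.1385 K/W
ΔT = Q·ΣR = 1730 × 0.1385 = 239.6 K
Heat flows outward, so T_out = T_in − ΔT = 266 − 239.6 = 26.4 °C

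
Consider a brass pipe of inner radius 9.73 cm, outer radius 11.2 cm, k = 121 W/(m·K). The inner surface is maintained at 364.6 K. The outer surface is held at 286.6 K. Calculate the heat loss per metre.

Q' = 421 kW/m

Q' = 2πk·ΔT/ln(r₂/r₁) = 2π × 121 × 78 / ln(0.112/0.0973) = 4.21×10^5 W/m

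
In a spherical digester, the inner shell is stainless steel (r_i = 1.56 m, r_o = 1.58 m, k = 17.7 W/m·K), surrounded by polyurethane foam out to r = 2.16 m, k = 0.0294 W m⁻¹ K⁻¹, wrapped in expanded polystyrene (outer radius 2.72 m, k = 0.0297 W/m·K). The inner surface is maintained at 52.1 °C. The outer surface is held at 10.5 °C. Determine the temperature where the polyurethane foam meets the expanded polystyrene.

Series thermal resistances, inner to outer:
  R_stainless steel = (1/1.56 − 1/1.58)/(4πk) = 0.008114/(4π·17.7) = 3.648×10^-5 K/W
  R_polyurethane foam = (1/1.58 − 1/2.16)/(4πk) = 0.1699/(4π·0.0294) = 0.4600 K/W
  R_expanded polystyrene = (1/2.16 − 1/2.72)/(4πk) = 0.09532/(4π·0.0297) = 0.2554 K/W
ΣR = 3.648×10^-5 + 0.4600 + 0.2554 = 0.7154 K/W
Q = ΔT/ΣR = (52.1 °C − 10.5 °C)/0.7154 = 58.15 W
From the inner boundary to the polyurethane foam/expanded polystyrene interface, ΣR_partial = 0.4600 K/W.
T_interface = T_in − Q·ΣR_partial = 52.1 °C − (58.15)(0.4600) = 25.4 °C

T = 25.4 °C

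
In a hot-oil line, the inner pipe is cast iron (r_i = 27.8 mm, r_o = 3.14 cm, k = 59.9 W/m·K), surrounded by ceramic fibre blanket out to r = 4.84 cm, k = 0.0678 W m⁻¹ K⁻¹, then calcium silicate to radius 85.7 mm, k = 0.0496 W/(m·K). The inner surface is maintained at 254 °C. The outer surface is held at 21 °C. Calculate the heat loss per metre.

Q' = 81.8 W/m

Resistance network (inner→outer):
  R'_cast iron = ln(0.0314/0.0278)/(2πk) = 0.1218/(2π·59.9) = 3.235×10^-4 m·K/W
  R'_ceramic fibre blanket = ln(0.0484/0.0314)/(2πk) = 0.4327/(2π·0.0678) = 1.016 m·K/W
  R'_calcium silicate = ln(0.0857/0.0484)/(2πk) = 0.5714/(2π·0.0496) = 1.833 m·K/W
ΣR = 3.235×10^-4 + 1.016 + 1.833 = 2.849 m·K/W
Q' = ΔT/ΣR = (254 °C − 21 °C)/2.849 = 81.8 W/m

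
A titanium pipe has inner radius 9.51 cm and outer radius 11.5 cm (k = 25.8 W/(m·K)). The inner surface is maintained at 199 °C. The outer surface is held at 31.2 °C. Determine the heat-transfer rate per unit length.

Q' = 2πk·ΔT/ln(r₂/r₁) = 2π × 25.8 × 167.8 / ln(0.115/0.0951) = 1.43×10^5 W/m

Q' = 143 kW/m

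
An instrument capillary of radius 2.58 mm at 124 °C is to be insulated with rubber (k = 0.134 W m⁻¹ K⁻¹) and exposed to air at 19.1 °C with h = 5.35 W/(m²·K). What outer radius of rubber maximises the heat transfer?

r_cr = 2.50 cm

For a cylinder, r_cr = k_ins/h = 0.134/5.35 = 0.0250 m = 2.50 cm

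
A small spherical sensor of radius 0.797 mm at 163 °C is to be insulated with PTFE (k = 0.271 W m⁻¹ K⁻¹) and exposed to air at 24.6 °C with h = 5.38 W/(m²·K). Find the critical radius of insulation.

For a sphere, r_cr = 2k_ins/h = 2·0.271/5.38 = 0.101 m = 10.1 cm

r_cr = 10.1 cm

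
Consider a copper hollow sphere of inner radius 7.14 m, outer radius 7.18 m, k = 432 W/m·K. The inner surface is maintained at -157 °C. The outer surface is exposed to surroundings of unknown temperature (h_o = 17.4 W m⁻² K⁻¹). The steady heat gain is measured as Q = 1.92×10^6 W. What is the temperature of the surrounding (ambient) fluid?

T_out = 13.6 °C

Sum the resistances:
  R_copper = (1/7.14 − 1/7.18)/(4πk) = 7.803×10^-4/(4π·432) = 1.437×10^-7 K/W
  R_conv,out = 1/(4πr²h) = 1/(4π·7.18²·17.4) = 8.871×10^-5 K/W
ΣR = 8.886×10^-5 K/W
ΔT = Q·ΣR = 1.92×10^6 × 8.886×10^-5 = 170.6 K
Heat flows inward, so T_out = T_in + ΔT = -157 + 170.6 = 13.6 °C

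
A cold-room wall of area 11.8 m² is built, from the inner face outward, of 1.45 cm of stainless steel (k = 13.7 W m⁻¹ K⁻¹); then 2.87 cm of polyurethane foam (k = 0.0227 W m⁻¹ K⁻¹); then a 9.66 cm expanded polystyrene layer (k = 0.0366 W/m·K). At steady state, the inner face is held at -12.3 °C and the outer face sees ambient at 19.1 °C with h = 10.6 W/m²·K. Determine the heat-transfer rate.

Q = 92.7 W

Resistance network (inner→outer):
  R_stainless steel = L/(kA) = 0.0145/(13.7·11.8) = 8.969×10^-5 K/W
  R_polyurethane foam = L/(kA) = 0.0287/(0.0227·11.8) = 0.1071 K/W
  R_expanded polystyrene = L/(kA) = 0.0966/(0.0366·11.8) = 0.2237 K/W
  R_conv,out = 1/(hA) = 1/(10.6·11.8) = 0.007995 K/W
ΣR = 8.969×10^-5 + 0.1071 + 0.2237 + 0.007995 = 0.3389 K/W
Q = ΔT/ΣR = (-12.3 °C − 19.1 °C)/0.3389 = -92.7 W
(Negative Q ⇒ heat flows inward; heat gain = 92.7 W.)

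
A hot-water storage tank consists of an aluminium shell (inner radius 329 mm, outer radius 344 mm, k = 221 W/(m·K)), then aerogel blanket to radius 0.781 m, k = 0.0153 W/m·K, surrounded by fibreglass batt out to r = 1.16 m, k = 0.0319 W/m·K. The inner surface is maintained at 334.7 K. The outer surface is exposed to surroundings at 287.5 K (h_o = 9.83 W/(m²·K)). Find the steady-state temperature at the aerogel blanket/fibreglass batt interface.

Treat each layer as a resistance in series:
  R_aluminium = (1/0.329 − 1/0.344)/(4πk) = 0.1325/(4π·221) = 4.772×10^-5 K/W
  R_aerogel blanket = (1/0.344 − 1/0.781)/(4πk) = 1.627/(4π·0.0153) = 8.460 K/W
  R_fibreglass batt = (1/0.781 − 1/1.16)/(4πk) = 0.4183/(4π·0.0319) = 1.044 K/W
  R_conv,out = 1/(4πr²h) = 1/(4π·1.16²·9.83) = 0.006016 K/W
ΣR = 4.772×10^-5 + 8.460 + 1.044 + 0.006016 = 9.510 K/W
Q = ΔT/ΣR = (334.7 K − 287.5 K)/9.510 = 4.963 W
From the inner boundary to the aerogel blanket/fibreglass batt interface, ΣR_partial = 8.460 K/W.
T_interface = T_in − Q·ΣR_partial = 334.7 K − (4.963)(8.460) = 292.7 K

T = 292.7 K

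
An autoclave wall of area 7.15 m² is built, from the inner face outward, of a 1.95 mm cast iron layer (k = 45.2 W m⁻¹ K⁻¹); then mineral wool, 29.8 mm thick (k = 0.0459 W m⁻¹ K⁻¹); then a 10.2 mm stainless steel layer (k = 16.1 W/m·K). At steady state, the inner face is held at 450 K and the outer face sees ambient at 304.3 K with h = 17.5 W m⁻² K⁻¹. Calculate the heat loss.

Treat each layer as a resistance in series:
  R_cast iron = L/(kA) = 0.00195/(45.2·7.15) = 6.034×10^-6 K/W
  R_mineral wool = L/(kA) = 0.0298/(0.0459·7.15) = 0.09080 K/W
  R_stainless steel = L/(kA) = 0.0102/(16.1·7.15) = 8.861×10^-5 K/W
  R_conv,out = 1/(hA) = 1/(17.5·7.15) = 0.007992 K/W
ΣR = 6.034×10^-6 + 0.09080 + 8.861×10^-5 + 0.007992 = 0.09889 K/W
Q = ΔT/ΣR = (450 K − 304.3 K)/0.09889 = 1470 W

Q = 1470 W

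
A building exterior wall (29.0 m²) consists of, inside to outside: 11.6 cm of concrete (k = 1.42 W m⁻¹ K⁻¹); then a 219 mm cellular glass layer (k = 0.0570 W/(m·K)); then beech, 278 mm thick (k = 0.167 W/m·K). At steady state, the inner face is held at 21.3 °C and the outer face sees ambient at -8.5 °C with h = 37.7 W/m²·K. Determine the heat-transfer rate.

Treat each layer as a resistance in series:
  R_concrete = L/(kA) = 0.116/(1.42·29.0) = 0.002817 K/W
  R_cellular glass = L/(kA) = 0.219/(0.0570·29.0) = 0.1325 K/W
  R_beech = L/(kA) = 0.278/(0.167·29.0) = 0.05740 K/W
  R_conv,out = 1/(hA) = 1/(37.7·29.0) = 9.147×10^-4 K/W
ΣR = 0.002817 + 0.1325 + 0.05740 + 9.147×10^-4 = 0.1936 K/W
Q = ΔT/ΣR = (21.3 °C − -8.5 °C)/0.1936 = 154 W

Q = 154 W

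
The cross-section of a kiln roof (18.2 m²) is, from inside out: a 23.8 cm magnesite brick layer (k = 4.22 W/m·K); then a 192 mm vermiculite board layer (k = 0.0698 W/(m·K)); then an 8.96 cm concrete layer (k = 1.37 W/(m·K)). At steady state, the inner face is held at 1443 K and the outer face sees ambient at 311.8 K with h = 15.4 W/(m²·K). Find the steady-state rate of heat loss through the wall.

Q = 7010 W

Series thermal resistances, inner to outer:
  R_magnesite brick = L/(kA) = 0.238/(4.22·18.2) = 0.003099 K/W
  R_vermiculite board = L/(kA) = 0.192/(0.0698·18.2) = 0.1511 K/W
  R_concrete = L/(kA) = 0.0896/(1.37·18.2) = 0.003593 K/W
  R_conv,out = 1/(hA) = 1/(15.4·18.2) = 0.003568 K/W
ΣR = 0.003099 + 0.1511 + 0.003593 + 0.003568 = 0.1614 K/W
Q = ΔT/ΣR = (1443 K − 311.8 K)/0.1614 = 7010 W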